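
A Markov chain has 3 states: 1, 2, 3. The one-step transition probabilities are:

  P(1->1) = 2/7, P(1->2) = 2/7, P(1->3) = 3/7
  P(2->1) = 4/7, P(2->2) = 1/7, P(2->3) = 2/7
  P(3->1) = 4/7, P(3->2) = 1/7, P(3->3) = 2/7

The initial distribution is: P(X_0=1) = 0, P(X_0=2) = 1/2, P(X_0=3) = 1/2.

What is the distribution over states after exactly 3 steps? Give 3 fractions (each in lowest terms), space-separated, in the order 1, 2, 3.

Propagating the distribution step by step (d_{t+1} = d_t * P):
d_0 = (1=0, 2=1/2, 3=1/2)
  d_1[1] = 0*2/7 + 1/2*4/7 + 1/2*4/7 = 4/7
  d_1[2] = 0*2/7 + 1/2*1/7 + 1/2*1/7 = 1/7
  d_1[3] = 0*3/7 + 1/2*2/7 + 1/2*2/7 = 2/7
d_1 = (1=4/7, 2=1/7, 3=2/7)
  d_2[1] = 4/7*2/7 + 1/7*4/7 + 2/7*4/7 = 20/49
  d_2[2] = 4/7*2/7 + 1/7*1/7 + 2/7*1/7 = 11/49
  d_2[3] = 4/7*3/7 + 1/7*2/7 + 2/7*2/7 = 18/49
d_2 = (1=20/49, 2=11/49, 3=18/49)
  d_3[1] = 20/49*2/7 + 11/49*4/7 + 18/49*4/7 = 156/343
  d_3[2] = 20/49*2/7 + 11/49*1/7 + 18/49*1/7 = 69/343
  d_3[3] = 20/49*3/7 + 11/49*2/7 + 18/49*2/7 = 118/343
d_3 = (1=156/343, 2=69/343, 3=118/343)

Answer: 156/343 69/343 118/343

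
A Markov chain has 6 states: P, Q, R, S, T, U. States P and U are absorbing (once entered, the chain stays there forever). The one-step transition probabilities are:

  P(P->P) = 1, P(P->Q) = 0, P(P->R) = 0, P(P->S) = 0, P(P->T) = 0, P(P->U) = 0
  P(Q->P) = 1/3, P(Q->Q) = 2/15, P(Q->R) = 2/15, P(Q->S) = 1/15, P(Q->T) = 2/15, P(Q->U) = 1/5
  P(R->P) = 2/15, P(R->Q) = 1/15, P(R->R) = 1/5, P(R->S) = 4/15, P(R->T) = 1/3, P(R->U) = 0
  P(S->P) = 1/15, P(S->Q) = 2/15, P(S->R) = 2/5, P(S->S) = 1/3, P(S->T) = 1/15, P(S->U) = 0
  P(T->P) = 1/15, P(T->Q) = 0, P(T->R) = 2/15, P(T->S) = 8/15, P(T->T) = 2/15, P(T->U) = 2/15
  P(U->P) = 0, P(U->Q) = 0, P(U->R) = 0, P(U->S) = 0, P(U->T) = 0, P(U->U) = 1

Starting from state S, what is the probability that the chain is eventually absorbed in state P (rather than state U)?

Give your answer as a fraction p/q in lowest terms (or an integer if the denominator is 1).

Let a_i = P(absorbed in P | start in state i).
Boundary conditions: a_P = 1, a_U = 0.
For each transient state i, a_i = sum_j P(i->j) * a_j:
  a_Q = 1/3*a_P + 2/15*a_Q + 2/15*a_R + 1/15*a_S + 2/15*a_T + 1/5*a_U
  a_R = 2/15*a_P + 1/15*a_Q + 1/5*a_R + 4/15*a_S + 1/3*a_T + 0*a_U
  a_S = 1/15*a_P + 2/15*a_Q + 2/5*a_R + 1/3*a_S + 1/15*a_T + 0*a_U
  a_T = 1/15*a_P + 0*a_Q + 2/15*a_R + 8/15*a_S + 2/15*a_T + 2/15*a_U

Substituting a_P = 1 and a_U = 0, rearrange to (I - Q) a = r where r[i] = P(i -> P):
  [13/15, -2/15, -1/15, -2/15] . (a_Q, a_R, a_S, a_T) = 1/3
  [-1/15, 4/5, -4/15, -1/3] . (a_Q, a_R, a_S, a_T) = 2/15
  [-2/15, -2/5, 2/3, -1/15] . (a_Q, a_R, a_S, a_T) = 1/15
  [0, -2/15, -8/15, 13/15] . (a_Q, a_R, a_S, a_T) = 1/15

Solving yields:
  a_Q = 485/743
  a_R = 545/743
  a_S = 546/743
  a_T = 477/743

Starting state is S, so the absorption probability is a_S = 546/743.

Answer: 546/743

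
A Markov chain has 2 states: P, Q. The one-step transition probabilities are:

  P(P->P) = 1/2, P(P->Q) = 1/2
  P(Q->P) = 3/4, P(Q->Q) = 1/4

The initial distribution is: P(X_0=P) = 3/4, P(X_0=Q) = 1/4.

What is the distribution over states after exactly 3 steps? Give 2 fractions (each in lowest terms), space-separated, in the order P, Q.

Propagating the distribution step by step (d_{t+1} = d_t * P):
d_0 = (P=3/4, Q=1/4)
  d_1[P] = 3/4*1/2 + 1/4*3/4 = 9/16
  d_1[Q] = 3/4*1/2 + 1/4*1/4 = 7/16
d_1 = (P=9/16, Q=7/16)
  d_2[P] = 9/16*1/2 + 7/16*3/4 = 39/64
  d_2[Q] = 9/16*1/2 + 7/16*1/4 = 25/64
d_2 = (P=39/64, Q=25/64)
  d_3[P] = 39/64*1/2 + 25/64*3/4 = 153/256
  d_3[Q] = 39/64*1/2 + 25/64*1/4 = 103/256
d_3 = (P=153/256, Q=103/256)

Answer: 153/256 103/256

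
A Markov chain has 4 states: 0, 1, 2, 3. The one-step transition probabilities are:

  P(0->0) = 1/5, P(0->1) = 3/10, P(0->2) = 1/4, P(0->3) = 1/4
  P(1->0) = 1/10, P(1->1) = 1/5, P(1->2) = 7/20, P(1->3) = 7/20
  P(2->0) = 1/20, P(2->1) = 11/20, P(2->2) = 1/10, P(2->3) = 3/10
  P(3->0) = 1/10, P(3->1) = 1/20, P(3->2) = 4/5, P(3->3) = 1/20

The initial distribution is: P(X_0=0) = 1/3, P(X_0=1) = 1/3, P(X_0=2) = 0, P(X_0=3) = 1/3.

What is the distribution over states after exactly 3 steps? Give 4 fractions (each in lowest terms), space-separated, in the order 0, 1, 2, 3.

Propagating the distribution step by step (d_{t+1} = d_t * P):
d_0 = (0=1/3, 1=1/3, 2=0, 3=1/3)
  d_1[0] = 1/3*1/5 + 1/3*1/10 + 0*1/20 + 1/3*1/10 = 2/15
  d_1[1] = 1/3*3/10 + 1/3*1/5 + 0*11/20 + 1/3*1/20 = 11/60
  d_1[2] = 1/3*1/4 + 1/3*7/20 + 0*1/10 + 1/3*4/5 = 7/15
  d_1[3] = 1/3*1/4 + 1/3*7/20 + 0*3/10 + 1/3*1/20 = 13/60
d_1 = (0=2/15, 1=11/60, 2=7/15, 3=13/60)
  d_2[0] = 2/15*1/5 + 11/60*1/10 + 7/15*1/20 + 13/60*1/10 = 9/100
  d_2[1] = 2/15*3/10 + 11/60*1/5 + 7/15*11/20 + 13/60*1/20 = 413/1200
  d_2[2] = 2/15*1/4 + 11/60*7/20 + 7/15*1/10 + 13/60*4/5 = 127/400
  d_2[3] = 2/15*1/4 + 11/60*7/20 + 7/15*3/10 + 13/60*1/20 = 149/600
d_2 = (0=9/100, 1=413/1200, 2=127/400, 3=149/600)
  d_3[0] = 9/100*1/5 + 413/1200*1/10 + 127/400*1/20 + 149/600*1/10 = 149/1600
  d_3[1] = 9/100*3/10 + 413/1200*1/5 + 127/400*11/20 + 149/600*1/20 = 2263/8000
  d_3[2] = 9/100*1/4 + 413/1200*7/20 + 127/400*1/10 + 149/600*4/5 = 2987/8000
  d_3[3] = 9/100*1/4 + 413/1200*7/20 + 127/400*3/10 + 149/600*1/20 = 401/1600
d_3 = (0=149/1600, 1=2263/8000, 2=2987/8000, 3=401/1600)

Answer: 149/1600 2263/8000 2987/8000 401/1600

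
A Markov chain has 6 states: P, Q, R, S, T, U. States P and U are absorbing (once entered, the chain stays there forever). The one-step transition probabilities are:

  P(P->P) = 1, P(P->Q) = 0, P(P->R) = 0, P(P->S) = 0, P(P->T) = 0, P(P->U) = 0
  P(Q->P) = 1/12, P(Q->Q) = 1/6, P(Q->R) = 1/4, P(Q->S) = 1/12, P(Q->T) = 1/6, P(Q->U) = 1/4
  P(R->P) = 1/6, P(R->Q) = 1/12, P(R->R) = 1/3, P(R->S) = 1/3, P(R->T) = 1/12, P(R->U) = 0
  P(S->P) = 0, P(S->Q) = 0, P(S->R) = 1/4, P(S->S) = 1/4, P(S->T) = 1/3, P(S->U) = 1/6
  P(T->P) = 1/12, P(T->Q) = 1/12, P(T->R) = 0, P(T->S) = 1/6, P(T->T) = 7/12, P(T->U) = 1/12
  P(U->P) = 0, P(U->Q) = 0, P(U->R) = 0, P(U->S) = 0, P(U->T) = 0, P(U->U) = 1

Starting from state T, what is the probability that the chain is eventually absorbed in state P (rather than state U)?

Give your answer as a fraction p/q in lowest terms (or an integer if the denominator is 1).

Let a_i = P(absorbed in P | start in state i).
Boundary conditions: a_P = 1, a_U = 0.
For each transient state i, a_i = sum_j P(i->j) * a_j:
  a_Q = 1/12*a_P + 1/6*a_Q + 1/4*a_R + 1/12*a_S + 1/6*a_T + 1/4*a_U
  a_R = 1/6*a_P + 1/12*a_Q + 1/3*a_R + 1/3*a_S + 1/12*a_T + 0*a_U
  a_S = 0*a_P + 0*a_Q + 1/4*a_R + 1/4*a_S + 1/3*a_T + 1/6*a_U
  a_T = 1/12*a_P + 1/12*a_Q + 0*a_R + 1/6*a_S + 7/12*a_T + 1/12*a_U

Substituting a_P = 1 and a_U = 0, rearrange to (I - Q) a = r where r[i] = P(i -> P):
  [5/6, -1/4, -1/12, -1/6] . (a_Q, a_R, a_S, a_T) = 1/12
  [-1/12, 2/3, -1/3, -1/12] . (a_Q, a_R, a_S, a_T) = 1/6
  [0, -1/4, 3/4, -1/3] . (a_Q, a_R, a_S, a_T) = 0
  [-1/12, 0, -1/6, 5/12] . (a_Q, a_R, a_S, a_T) = 1/12

Solving yields:
  a_Q = 8/21
  a_R = 515/966
  a_S = 353/966
  a_T = 68/161

Starting state is T, so the absorption probability is a_T = 68/161.

Answer: 68/161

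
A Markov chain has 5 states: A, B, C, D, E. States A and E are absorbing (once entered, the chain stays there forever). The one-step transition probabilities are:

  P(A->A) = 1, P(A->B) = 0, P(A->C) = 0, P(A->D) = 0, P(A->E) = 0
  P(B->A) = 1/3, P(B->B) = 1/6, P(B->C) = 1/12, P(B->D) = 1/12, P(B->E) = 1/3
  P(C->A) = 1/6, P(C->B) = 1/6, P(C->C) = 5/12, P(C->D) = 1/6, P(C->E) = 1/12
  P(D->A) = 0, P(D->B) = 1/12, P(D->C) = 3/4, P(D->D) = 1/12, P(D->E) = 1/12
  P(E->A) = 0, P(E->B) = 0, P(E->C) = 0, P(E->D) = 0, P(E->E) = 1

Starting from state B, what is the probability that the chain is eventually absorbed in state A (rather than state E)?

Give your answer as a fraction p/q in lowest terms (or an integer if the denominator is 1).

Let a_i = P(absorbed in A | start in state i).
Boundary conditions: a_A = 1, a_E = 0.
For each transient state i, a_i = sum_j P(i->j) * a_j:
  a_B = 1/3*a_A + 1/6*a_B + 1/12*a_C + 1/12*a_D + 1/3*a_E
  a_C = 1/6*a_A + 1/6*a_B + 5/12*a_C + 1/6*a_D + 1/12*a_E
  a_D = 0*a_A + 1/12*a_B + 3/4*a_C + 1/12*a_D + 1/12*a_E

Substituting a_A = 1 and a_E = 0, rearrange to (I - Q) a = r where r[i] = P(i -> A):
  [5/6, -1/12, -1/12] . (a_B, a_C, a_D) = 1/3
  [-1/6, 7/12, -1/6] . (a_B, a_C, a_D) = 1/6
  [-1/12, -3/4, 11/12] . (a_B, a_C, a_D) = 0

Solving yields:
  a_B = 276/541
  a_C = 314/541
  a_D = 282/541

Starting state is B, so the absorption probability is a_B = 276/541.

Answer: 276/541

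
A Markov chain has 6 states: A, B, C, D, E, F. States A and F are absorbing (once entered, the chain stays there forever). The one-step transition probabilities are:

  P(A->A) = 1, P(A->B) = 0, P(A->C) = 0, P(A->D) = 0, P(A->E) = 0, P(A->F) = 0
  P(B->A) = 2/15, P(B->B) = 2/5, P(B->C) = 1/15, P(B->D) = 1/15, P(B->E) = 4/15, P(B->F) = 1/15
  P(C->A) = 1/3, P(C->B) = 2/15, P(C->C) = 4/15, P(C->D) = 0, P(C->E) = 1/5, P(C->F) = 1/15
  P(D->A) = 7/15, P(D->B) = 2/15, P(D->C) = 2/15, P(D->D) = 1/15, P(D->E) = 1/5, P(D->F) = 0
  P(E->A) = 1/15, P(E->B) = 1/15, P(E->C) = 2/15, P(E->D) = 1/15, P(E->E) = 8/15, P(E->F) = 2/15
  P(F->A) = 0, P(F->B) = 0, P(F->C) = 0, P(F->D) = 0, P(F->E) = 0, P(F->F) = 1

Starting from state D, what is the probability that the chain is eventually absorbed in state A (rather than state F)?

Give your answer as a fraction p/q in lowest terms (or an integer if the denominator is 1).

Answer: 732/899

Derivation:
Let a_i = P(absorbed in A | start in state i).
Boundary conditions: a_A = 1, a_F = 0.
For each transient state i, a_i = sum_j P(i->j) * a_j:
  a_B = 2/15*a_A + 2/5*a_B + 1/15*a_C + 1/15*a_D + 4/15*a_E + 1/15*a_F
  a_C = 1/3*a_A + 2/15*a_B + 4/15*a_C + 0*a_D + 1/5*a_E + 1/15*a_F
  a_D = 7/15*a_A + 2/15*a_B + 2/15*a_C + 1/15*a_D + 1/5*a_E + 0*a_F
  a_E = 1/15*a_A + 1/15*a_B + 2/15*a_C + 1/15*a_D + 8/15*a_E + 2/15*a_F

Substituting a_A = 1 and a_F = 0, rearrange to (I - Q) a = r where r[i] = P(i -> A):
  [3/5, -1/15, -1/15, -4/15] . (a_B, a_C, a_D, a_E) = 2/15
  [-2/15, 11/15, 0, -1/5] . (a_B, a_C, a_D, a_E) = 1/3
  [-2/15, -2/15, 14/15, -1/5] . (a_B, a_C, a_D, a_E) = 7/15
  [-1/15, -2/15, -1/15, 7/15] . (a_B, a_C, a_D, a_E) = 1/15

Solving yields:
  a_B = 576/899
  a_C = 650/899
  a_D = 732/899
  a_E = 501/899

Starting state is D, so the absorption probability is a_D = 732/899.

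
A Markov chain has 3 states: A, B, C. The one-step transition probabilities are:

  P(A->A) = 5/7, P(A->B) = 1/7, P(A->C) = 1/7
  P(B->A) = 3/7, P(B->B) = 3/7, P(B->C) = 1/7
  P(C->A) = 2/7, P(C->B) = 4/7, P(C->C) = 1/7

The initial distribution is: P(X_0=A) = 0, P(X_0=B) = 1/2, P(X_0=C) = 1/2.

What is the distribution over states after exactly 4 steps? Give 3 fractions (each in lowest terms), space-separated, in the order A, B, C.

Propagating the distribution step by step (d_{t+1} = d_t * P):
d_0 = (A=0, B=1/2, C=1/2)
  d_1[A] = 0*5/7 + 1/2*3/7 + 1/2*2/7 = 5/14
  d_1[B] = 0*1/7 + 1/2*3/7 + 1/2*4/7 = 1/2
  d_1[C] = 0*1/7 + 1/2*1/7 + 1/2*1/7 = 1/7
d_1 = (A=5/14, B=1/2, C=1/7)
  d_2[A] = 5/14*5/7 + 1/2*3/7 + 1/7*2/7 = 25/49
  d_2[B] = 5/14*1/7 + 1/2*3/7 + 1/7*4/7 = 17/49
  d_2[C] = 5/14*1/7 + 1/2*1/7 + 1/7*1/7 = 1/7
d_2 = (A=25/49, B=17/49, C=1/7)
  d_3[A] = 25/49*5/7 + 17/49*3/7 + 1/7*2/7 = 190/343
  d_3[B] = 25/49*1/7 + 17/49*3/7 + 1/7*4/7 = 104/343
  d_3[C] = 25/49*1/7 + 17/49*1/7 + 1/7*1/7 = 1/7
d_3 = (A=190/343, B=104/343, C=1/7)
  d_4[A] = 190/343*5/7 + 104/343*3/7 + 1/7*2/7 = 1360/2401
  d_4[B] = 190/343*1/7 + 104/343*3/7 + 1/7*4/7 = 698/2401
  d_4[C] = 190/343*1/7 + 104/343*1/7 + 1/7*1/7 = 1/7
d_4 = (A=1360/2401, B=698/2401, C=1/7)

Answer: 1360/2401 698/2401 1/7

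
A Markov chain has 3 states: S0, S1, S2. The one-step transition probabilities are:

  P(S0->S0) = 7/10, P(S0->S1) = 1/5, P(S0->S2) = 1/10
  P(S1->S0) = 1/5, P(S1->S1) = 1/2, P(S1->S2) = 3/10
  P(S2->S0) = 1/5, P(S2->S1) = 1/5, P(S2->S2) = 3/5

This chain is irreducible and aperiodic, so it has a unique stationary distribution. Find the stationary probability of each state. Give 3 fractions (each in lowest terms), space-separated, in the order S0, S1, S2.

Answer: 2/5 2/7 11/35

Derivation:
The stationary distribution satisfies pi = pi * P, i.e.:
  pi_S0 = 7/10*pi_S0 + 1/5*pi_S1 + 1/5*pi_S2
  pi_S1 = 1/5*pi_S0 + 1/2*pi_S1 + 1/5*pi_S2
  pi_S2 = 1/10*pi_S0 + 3/10*pi_S1 + 3/5*pi_S2
with normalization: pi_S0 + pi_S1 + pi_S2 = 1.

Using the first 2 balance equations plus normalization, the linear system A*pi = b is:
  [-3/10, 1/5, 1/5] . pi = 0
  [1/5, -1/2, 1/5] . pi = 0
  [1, 1, 1] . pi = 1

Solving yields:
  pi_S0 = 2/5
  pi_S1 = 2/7
  pi_S2 = 11/35

Verification (pi * P):
  2/5*7/10 + 2/7*1/5 + 11/35*1/5 = 2/5 = pi_S0  (ok)
  2/5*1/5 + 2/7*1/2 + 11/35*1/5 = 2/7 = pi_S1  (ok)
  2/5*1/10 + 2/7*3/10 + 11/35*3/5 = 11/35 = pi_S2  (ok)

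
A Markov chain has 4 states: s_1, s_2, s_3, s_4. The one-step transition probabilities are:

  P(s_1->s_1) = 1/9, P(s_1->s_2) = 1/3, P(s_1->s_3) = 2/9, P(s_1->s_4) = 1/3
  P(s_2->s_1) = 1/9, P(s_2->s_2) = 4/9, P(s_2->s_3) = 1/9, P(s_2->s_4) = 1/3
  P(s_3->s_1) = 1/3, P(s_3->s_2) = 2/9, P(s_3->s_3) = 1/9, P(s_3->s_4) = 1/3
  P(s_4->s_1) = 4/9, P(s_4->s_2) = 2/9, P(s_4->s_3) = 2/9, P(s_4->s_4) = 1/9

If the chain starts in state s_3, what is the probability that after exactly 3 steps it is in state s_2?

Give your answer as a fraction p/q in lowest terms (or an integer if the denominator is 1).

Computing P^3 by repeated multiplication:
P^1 =
  s_1: [1/9, 1/3, 2/9, 1/3]
  s_2: [1/9, 4/9, 1/9, 1/3]
  s_3: [1/3, 2/9, 1/9, 1/3]
  s_4: [4/9, 2/9, 2/9, 1/9]
P^2 =
  s_1: [22/81, 25/81, 13/81, 7/27]
  s_2: [20/81, 1/3, 13/81, 7/27]
  s_3: [20/81, 25/81, 5/27, 7/27]
  s_4: [16/81, 26/81, 14/81, 25/81]
P^3 =
  s_1: [170/729, 26/81, 124/729, 67/243]
  s_2: [170/729, 236/729, 122/729, 67/243]
  s_3: [58/243, 232/729, 122/729, 67/243]
  s_4: [184/729, 230/729, 122/729, 193/729]

(P^3)[s_3 -> s_2] = 232/729

Answer: 232/729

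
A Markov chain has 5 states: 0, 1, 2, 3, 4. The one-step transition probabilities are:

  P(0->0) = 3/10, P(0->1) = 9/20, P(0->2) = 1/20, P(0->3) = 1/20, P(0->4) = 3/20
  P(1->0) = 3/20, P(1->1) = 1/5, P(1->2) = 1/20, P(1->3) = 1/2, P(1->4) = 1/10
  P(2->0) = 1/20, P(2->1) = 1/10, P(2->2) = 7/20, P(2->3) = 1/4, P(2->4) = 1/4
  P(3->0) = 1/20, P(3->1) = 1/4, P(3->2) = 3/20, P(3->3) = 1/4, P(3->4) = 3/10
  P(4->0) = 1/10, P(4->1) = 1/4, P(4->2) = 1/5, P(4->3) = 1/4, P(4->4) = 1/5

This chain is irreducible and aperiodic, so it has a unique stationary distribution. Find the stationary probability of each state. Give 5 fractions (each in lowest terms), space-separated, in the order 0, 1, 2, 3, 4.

The stationary distribution satisfies pi = pi * P, i.e.:
  pi_0 = 3/10*pi_0 + 3/20*pi_1 + 1/20*pi_2 + 1/20*pi_3 + 1/10*pi_4
  pi_1 = 9/20*pi_0 + 1/5*pi_1 + 1/10*pi_2 + 1/4*pi_3 + 1/4*pi_4
  pi_2 = 1/20*pi_0 + 1/20*pi_1 + 7/20*pi_2 + 3/20*pi_3 + 1/5*pi_4
  pi_3 = 1/20*pi_0 + 1/2*pi_1 + 1/4*pi_2 + 1/4*pi_3 + 1/4*pi_4
  pi_4 = 3/20*pi_0 + 1/10*pi_1 + 1/4*pi_2 + 3/10*pi_3 + 1/5*pi_4
with normalization: pi_0 + pi_1 + pi_2 + pi_3 + pi_4 = 1.

Using the first 4 balance equations plus normalization, the linear system A*pi = b is:
  [-7/10, 3/20, 1/20, 1/20, 1/10] . pi = 0
  [9/20, -4/5, 1/10, 1/4, 1/4] . pi = 0
  [1/20, 1/20, -13/20, 3/20, 1/5] . pi = 0
  [1/20, 1/2, 1/4, -3/4, 1/4] . pi = 0
  [1, 1, 1, 1, 1] . pi = 1

Solving yields:
  pi_0 = 12010/107149
  pi_1 = 25399/107149
  pi_2 = 16802/107149
  pi_3 = 30735/107149
  pi_4 = 22203/107149

Verification (pi * P):
  12010/107149*3/10 + 25399/107149*3/20 + 16802/107149*1/20 + 30735/107149*1/20 + 22203/107149*1/10 = 12010/107149 = pi_0  (ok)
  12010/107149*9/20 + 25399/107149*1/5 + 16802/107149*1/10 + 30735/107149*1/4 + 22203/107149*1/4 = 25399/107149 = pi_1  (ok)
  12010/107149*1/20 + 25399/107149*1/20 + 16802/107149*7/20 + 30735/107149*3/20 + 22203/107149*1/5 = 16802/107149 = pi_2  (ok)
  12010/107149*1/20 + 25399/107149*1/2 + 16802/107149*1/4 + 30735/107149*1/4 + 22203/107149*1/4 = 30735/107149 = pi_3  (ok)
  12010/107149*3/20 + 25399/107149*1/10 + 16802/107149*1/4 + 30735/107149*3/10 + 22203/107149*1/5 = 22203/107149 = pi_4  (ok)

Answer: 12010/107149 25399/107149 16802/107149 30735/107149 22203/107149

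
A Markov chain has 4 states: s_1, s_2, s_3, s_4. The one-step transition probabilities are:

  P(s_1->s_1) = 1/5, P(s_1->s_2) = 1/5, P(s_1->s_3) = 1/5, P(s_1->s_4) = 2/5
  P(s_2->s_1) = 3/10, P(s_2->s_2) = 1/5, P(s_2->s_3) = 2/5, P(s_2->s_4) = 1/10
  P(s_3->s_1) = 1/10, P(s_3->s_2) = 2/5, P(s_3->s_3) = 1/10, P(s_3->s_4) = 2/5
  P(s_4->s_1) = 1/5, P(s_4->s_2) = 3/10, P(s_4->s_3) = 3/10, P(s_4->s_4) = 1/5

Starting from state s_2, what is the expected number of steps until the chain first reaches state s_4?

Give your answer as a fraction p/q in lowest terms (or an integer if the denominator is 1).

Let h_i = expected steps to first reach s_4 from state i.
Boundary: h_s_4 = 0.
First-step equations for the other states:
  h_s_1 = 1 + 1/5*h_s_1 + 1/5*h_s_2 + 1/5*h_s_3 + 2/5*h_s_4
  h_s_2 = 1 + 3/10*h_s_1 + 1/5*h_s_2 + 2/5*h_s_3 + 1/10*h_s_4
  h_s_3 = 1 + 1/10*h_s_1 + 2/5*h_s_2 + 1/10*h_s_3 + 2/5*h_s_4

Substituting h_s_4 = 0 and rearranging gives the linear system (I - Q) h = 1:
  [4/5, -1/5, -1/5] . (h_s_1, h_s_2, h_s_3) = 1
  [-3/10, 4/5, -2/5] . (h_s_1, h_s_2, h_s_3) = 1
  [-1/10, -2/5, 9/10] . (h_s_1, h_s_2, h_s_3) = 1

Solving yields:
  h_s_1 = 530/173
  h_s_2 = 695/173
  h_s_3 = 560/173

Starting state is s_2, so the expected hitting time is h_s_2 = 695/173.

Answer: 695/173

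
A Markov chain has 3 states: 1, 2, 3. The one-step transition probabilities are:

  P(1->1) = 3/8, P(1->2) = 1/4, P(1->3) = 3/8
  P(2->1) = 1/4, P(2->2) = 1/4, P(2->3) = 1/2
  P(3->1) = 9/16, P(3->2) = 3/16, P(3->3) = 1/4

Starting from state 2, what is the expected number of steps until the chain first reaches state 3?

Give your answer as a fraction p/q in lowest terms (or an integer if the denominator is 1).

Answer: 28/13

Derivation:
Let h_i = expected steps to first reach 3 from state i.
Boundary: h_3 = 0.
First-step equations for the other states:
  h_1 = 1 + 3/8*h_1 + 1/4*h_2 + 3/8*h_3
  h_2 = 1 + 1/4*h_1 + 1/4*h_2 + 1/2*h_3

Substituting h_3 = 0 and rearranging gives the linear system (I - Q) h = 1:
  [5/8, -1/4] . (h_1, h_2) = 1
  [-1/4, 3/4] . (h_1, h_2) = 1

Solving yields:
  h_1 = 32/13
  h_2 = 28/13

Starting state is 2, so the expected hitting time is h_2 = 28/13.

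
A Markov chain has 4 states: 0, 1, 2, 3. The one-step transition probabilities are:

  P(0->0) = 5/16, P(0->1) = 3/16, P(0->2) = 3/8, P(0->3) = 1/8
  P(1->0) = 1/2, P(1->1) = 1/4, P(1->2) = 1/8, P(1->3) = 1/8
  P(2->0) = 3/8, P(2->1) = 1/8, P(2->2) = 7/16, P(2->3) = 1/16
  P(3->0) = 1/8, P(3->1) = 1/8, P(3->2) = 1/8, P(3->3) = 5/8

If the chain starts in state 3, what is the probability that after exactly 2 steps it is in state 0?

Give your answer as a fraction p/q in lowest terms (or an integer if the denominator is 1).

Answer: 29/128

Derivation:
Computing P^2 by repeated multiplication:
P^1 =
  0: [5/16, 3/16, 3/8, 1/8]
  1: [1/2, 1/4, 1/8, 1/8]
  2: [3/8, 1/8, 7/16, 1/16]
  3: [1/8, 1/8, 1/8, 5/8]
P^2 =
  0: [89/256, 43/256, 41/128, 21/128]
  1: [11/32, 3/16, 37/128, 23/128]
  2: [45/128, 21/128, 91/256, 33/256]
  3: [29/128, 19/128, 25/128, 55/128]

(P^2)[3 -> 0] = 29/128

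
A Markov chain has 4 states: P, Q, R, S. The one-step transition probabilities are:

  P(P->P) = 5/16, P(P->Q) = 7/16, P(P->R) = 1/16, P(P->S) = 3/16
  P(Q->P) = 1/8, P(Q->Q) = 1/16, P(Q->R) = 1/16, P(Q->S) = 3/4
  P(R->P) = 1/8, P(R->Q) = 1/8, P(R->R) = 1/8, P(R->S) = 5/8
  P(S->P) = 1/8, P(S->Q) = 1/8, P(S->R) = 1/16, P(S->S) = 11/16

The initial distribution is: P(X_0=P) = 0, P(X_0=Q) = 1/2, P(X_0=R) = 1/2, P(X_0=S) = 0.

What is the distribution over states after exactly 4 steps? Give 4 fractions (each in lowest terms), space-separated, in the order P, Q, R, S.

Propagating the distribution step by step (d_{t+1} = d_t * P):
d_0 = (P=0, Q=1/2, R=1/2, S=0)
  d_1[P] = 0*5/16 + 1/2*1/8 + 1/2*1/8 + 0*1/8 = 1/8
  d_1[Q] = 0*7/16 + 1/2*1/16 + 1/2*1/8 + 0*1/8 = 3/32
  d_1[R] = 0*1/16 + 1/2*1/16 + 1/2*1/8 + 0*1/16 = 3/32
  d_1[S] = 0*3/16 + 1/2*3/4 + 1/2*5/8 + 0*11/16 = 11/16
d_1 = (P=1/8, Q=3/32, R=3/32, S=11/16)
  d_2[P] = 1/8*5/16 + 3/32*1/8 + 3/32*1/8 + 11/16*1/8 = 19/128
  d_2[Q] = 1/8*7/16 + 3/32*1/16 + 3/32*1/8 + 11/16*1/8 = 81/512
  d_2[R] = 1/8*1/16 + 3/32*1/16 + 3/32*1/8 + 11/16*1/16 = 35/512
  d_2[S] = 1/8*3/16 + 3/32*3/4 + 3/32*5/8 + 11/16*11/16 = 5/8
d_2 = (P=19/128, Q=81/512, R=35/512, S=5/8)
  d_3[P] = 19/128*5/16 + 81/512*1/8 + 35/512*1/8 + 5/8*1/8 = 313/2048
  d_3[Q] = 19/128*7/16 + 81/512*1/16 + 35/512*1/8 + 5/8*1/8 = 1323/8192
  d_3[R] = 19/128*1/16 + 81/512*1/16 + 35/512*1/8 + 5/8*1/16 = 547/8192
  d_3[S] = 19/128*3/16 + 81/512*3/4 + 35/512*5/8 + 5/8*11/16 = 2535/4096
d_3 = (P=313/2048, Q=1323/8192, R=547/8192, S=2535/4096)
  d_4[P] = 313/2048*5/16 + 1323/8192*1/8 + 547/8192*1/8 + 2535/4096*1/8 = 5035/32768
  d_4[Q] = 313/2048*7/16 + 1323/8192*1/16 + 547/8192*1/8 + 2535/4096*1/8 = 21321/131072
  d_4[R] = 313/2048*1/16 + 1323/8192*1/16 + 547/8192*1/8 + 2535/4096*1/16 = 8739/131072
  d_4[S] = 313/2048*3/16 + 1323/8192*3/4 + 547/8192*5/8 + 2535/4096*11/16 = 10109/16384
d_4 = (P=5035/32768, Q=21321/131072, R=8739/131072, S=10109/16384)

Answer: 5035/32768 21321/131072 8739/131072 10109/16384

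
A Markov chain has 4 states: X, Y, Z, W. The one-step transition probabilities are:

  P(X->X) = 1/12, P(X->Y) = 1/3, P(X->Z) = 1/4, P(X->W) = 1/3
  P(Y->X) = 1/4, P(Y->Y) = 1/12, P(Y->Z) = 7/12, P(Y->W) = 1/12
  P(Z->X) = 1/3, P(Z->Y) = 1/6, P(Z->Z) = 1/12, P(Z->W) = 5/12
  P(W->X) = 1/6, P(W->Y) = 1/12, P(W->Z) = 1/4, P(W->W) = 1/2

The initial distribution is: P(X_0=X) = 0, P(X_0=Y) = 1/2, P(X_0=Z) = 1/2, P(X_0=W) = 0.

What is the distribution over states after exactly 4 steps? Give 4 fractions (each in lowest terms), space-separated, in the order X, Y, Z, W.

Answer: 8623/41472 6511/41472 443/1728 7853/20736

Derivation:
Propagating the distribution step by step (d_{t+1} = d_t * P):
d_0 = (X=0, Y=1/2, Z=1/2, W=0)
  d_1[X] = 0*1/12 + 1/2*1/4 + 1/2*1/3 + 0*1/6 = 7/24
  d_1[Y] = 0*1/3 + 1/2*1/12 + 1/2*1/6 + 0*1/12 = 1/8
  d_1[Z] = 0*1/4 + 1/2*7/12 + 1/2*1/12 + 0*1/4 = 1/3
  d_1[W] = 0*1/3 + 1/2*1/12 + 1/2*5/12 + 0*1/2 = 1/4
d_1 = (X=7/24, Y=1/8, Z=1/3, W=1/4)
  d_2[X] = 7/24*1/12 + 1/8*1/4 + 1/3*1/3 + 1/4*1/6 = 5/24
  d_2[Y] = 7/24*1/3 + 1/8*1/12 + 1/3*1/6 + 1/4*1/12 = 53/288
  d_2[Z] = 7/24*1/4 + 1/8*7/12 + 1/3*1/12 + 1/4*1/4 = 17/72
  d_2[W] = 7/24*1/3 + 1/8*1/12 + 1/3*5/12 + 1/4*1/2 = 107/288
d_2 = (X=5/24, Y=53/288, Z=17/72, W=107/288)
  d_3[X] = 5/24*1/12 + 53/288*1/4 + 17/72*1/3 + 107/288*1/6 = 235/1152
  d_3[Y] = 5/24*1/3 + 53/288*1/12 + 17/72*1/6 + 107/288*1/12 = 67/432
  d_3[Z] = 5/24*1/4 + 53/288*7/12 + 17/72*1/12 + 107/288*1/4 = 235/864
  d_3[W] = 5/24*1/3 + 53/288*1/12 + 17/72*5/12 + 107/288*1/2 = 425/1152
d_3 = (X=235/1152, Y=67/432, Z=235/864, W=425/1152)
  d_4[X] = 235/1152*1/12 + 67/432*1/4 + 235/864*1/3 + 425/1152*1/6 = 8623/41472
  d_4[Y] = 235/1152*1/3 + 67/432*1/12 + 235/864*1/6 + 425/1152*1/12 = 6511/41472
  d_4[Z] = 235/1152*1/4 + 67/432*7/12 + 235/864*1/12 + 425/1152*1/4 = 443/1728
  d_4[W] = 235/1152*1/3 + 67/432*1/12 + 235/864*5/12 + 425/1152*1/2 = 7853/20736
d_4 = (X=8623/41472, Y=6511/41472, Z=443/1728, W=7853/20736)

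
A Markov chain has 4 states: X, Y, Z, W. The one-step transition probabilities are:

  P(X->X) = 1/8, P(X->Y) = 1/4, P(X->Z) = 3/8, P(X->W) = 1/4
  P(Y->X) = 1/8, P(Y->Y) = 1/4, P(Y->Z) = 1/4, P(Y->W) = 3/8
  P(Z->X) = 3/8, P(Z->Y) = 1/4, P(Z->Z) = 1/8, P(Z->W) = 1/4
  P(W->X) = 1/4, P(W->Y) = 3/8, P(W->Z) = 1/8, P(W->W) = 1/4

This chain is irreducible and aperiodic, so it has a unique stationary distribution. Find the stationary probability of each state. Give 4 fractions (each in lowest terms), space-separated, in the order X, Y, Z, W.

Answer: 3/14 2/7 3/14 2/7

Derivation:
The stationary distribution satisfies pi = pi * P, i.e.:
  pi_X = 1/8*pi_X + 1/8*pi_Y + 3/8*pi_Z + 1/4*pi_W
  pi_Y = 1/4*pi_X + 1/4*pi_Y + 1/4*pi_Z + 3/8*pi_W
  pi_Z = 3/8*pi_X + 1/4*pi_Y + 1/8*pi_Z + 1/8*pi_W
  pi_W = 1/4*pi_X + 3/8*pi_Y + 1/4*pi_Z + 1/4*pi_W
with normalization: pi_X + pi_Y + pi_Z + pi_W = 1.

Using the first 3 balance equations plus normalization, the linear system A*pi = b is:
  [-7/8, 1/8, 3/8, 1/4] . pi = 0
  [1/4, -3/4, 1/4, 3/8] . pi = 0
  [3/8, 1/4, -7/8, 1/8] . pi = 0
  [1, 1, 1, 1] . pi = 1

Solving yields:
  pi_X = 3/14
  pi_Y = 2/7
  pi_Z = 3/14
  pi_W = 2/7

Verification (pi * P):
  3/14*1/8 + 2/7*1/8 + 3/14*3/8 + 2/7*1/4 = 3/14 = pi_X  (ok)
  3/14*1/4 + 2/7*1/4 + 3/14*1/4 + 2/7*3/8 = 2/7 = pi_Y  (ok)
  3/14*3/8 + 2/7*1/4 + 3/14*1/8 + 2/7*1/8 = 3/14 = pi_Z  (ok)
  3/14*1/4 + 2/7*3/8 + 3/14*1/4 + 2/7*1/4 = 2/7 = pi_W  (ok)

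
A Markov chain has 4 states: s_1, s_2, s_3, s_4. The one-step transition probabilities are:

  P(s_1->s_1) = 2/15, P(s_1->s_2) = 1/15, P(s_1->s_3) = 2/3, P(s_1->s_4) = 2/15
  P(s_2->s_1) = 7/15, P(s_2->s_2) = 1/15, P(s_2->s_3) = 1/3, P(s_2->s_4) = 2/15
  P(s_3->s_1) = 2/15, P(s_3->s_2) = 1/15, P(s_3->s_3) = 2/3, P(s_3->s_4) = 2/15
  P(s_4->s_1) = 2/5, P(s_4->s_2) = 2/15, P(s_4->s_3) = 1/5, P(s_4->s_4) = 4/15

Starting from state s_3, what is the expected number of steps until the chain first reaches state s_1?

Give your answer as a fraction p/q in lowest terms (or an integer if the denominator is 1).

Let h_i = expected steps to first reach s_1 from state i.
Boundary: h_s_1 = 0.
First-step equations for the other states:
  h_s_2 = 1 + 7/15*h_s_1 + 1/15*h_s_2 + 1/3*h_s_3 + 2/15*h_s_4
  h_s_3 = 1 + 2/15*h_s_1 + 1/15*h_s_2 + 2/3*h_s_3 + 2/15*h_s_4
  h_s_4 = 1 + 2/5*h_s_1 + 2/15*h_s_2 + 1/5*h_s_3 + 4/15*h_s_4

Substituting h_s_1 = 0 and rearranging gives the linear system (I - Q) h = 1:
  [14/15, -1/3, -2/15] . (h_s_2, h_s_3, h_s_4) = 1
  [-1/15, 1/3, -2/15] . (h_s_2, h_s_3, h_s_4) = 1
  [-2/15, -1/5, 11/15] . (h_s_2, h_s_3, h_s_4) = 1

Solving yields:
  h_s_2 = 10/3
  h_s_3 = 5
  h_s_4 = 10/3

Starting state is s_3, so the expected hitting time is h_s_3 = 5.

Answer: 5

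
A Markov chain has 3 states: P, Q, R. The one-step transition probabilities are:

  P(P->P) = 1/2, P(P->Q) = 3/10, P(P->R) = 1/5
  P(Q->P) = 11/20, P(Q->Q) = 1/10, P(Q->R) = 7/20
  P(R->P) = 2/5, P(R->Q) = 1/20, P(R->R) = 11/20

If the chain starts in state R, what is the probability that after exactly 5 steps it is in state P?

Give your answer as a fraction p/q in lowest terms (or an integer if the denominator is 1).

Computing P^5 by repeated multiplication:
P^1 =
  P: [1/2, 3/10, 1/5]
  Q: [11/20, 1/10, 7/20]
  R: [2/5, 1/20, 11/20]
P^2 =
  P: [99/200, 19/100, 63/200]
  Q: [47/100, 77/400, 27/80]
  R: [179/400, 61/400, 2/5]
P^3 =
  P: [239/500, 733/4000, 271/800]
  Q: [3807/8000, 1417/8000, 347/1000]
  R: [3741/8000, 339/2000, 2903/8000]
P^4 =
  P: [38023/80000, 14293/80000, 6921/20000]
  Q: [15173/32000, 7113/40000, 55683/160000]
  R: [1511/3200, 28061/160000, 56389/160000]
P^5 =
  P: [30357/64000, 35551/200000, 556667/1600000]
  Q: [758543/1600000, 567777/3200000, 1115137/3200000]
  R: [1515283/3200000, 565811/3200000, 559453/1600000]

(P^5)[R -> P] = 1515283/3200000

Answer: 1515283/3200000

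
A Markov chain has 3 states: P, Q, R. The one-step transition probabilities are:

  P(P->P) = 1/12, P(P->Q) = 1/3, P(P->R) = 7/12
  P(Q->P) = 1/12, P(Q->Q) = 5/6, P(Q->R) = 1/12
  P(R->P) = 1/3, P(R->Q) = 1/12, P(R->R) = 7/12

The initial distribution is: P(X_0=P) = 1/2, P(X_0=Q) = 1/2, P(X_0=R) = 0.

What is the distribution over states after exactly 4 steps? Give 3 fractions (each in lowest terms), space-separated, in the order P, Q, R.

Answer: 31/192 25/48 61/192

Derivation:
Propagating the distribution step by step (d_{t+1} = d_t * P):
d_0 = (P=1/2, Q=1/2, R=0)
  d_1[P] = 1/2*1/12 + 1/2*1/12 + 0*1/3 = 1/12
  d_1[Q] = 1/2*1/3 + 1/2*5/6 + 0*1/12 = 7/12
  d_1[R] = 1/2*7/12 + 1/2*1/12 + 0*7/12 = 1/3
d_1 = (P=1/12, Q=7/12, R=1/3)
  d_2[P] = 1/12*1/12 + 7/12*1/12 + 1/3*1/3 = 1/6
  d_2[Q] = 1/12*1/3 + 7/12*5/6 + 1/3*1/12 = 13/24
  d_2[R] = 1/12*7/12 + 7/12*1/12 + 1/3*7/12 = 7/24
d_2 = (P=1/6, Q=13/24, R=7/24)
  d_3[P] = 1/6*1/12 + 13/24*1/12 + 7/24*1/3 = 5/32
  d_3[Q] = 1/6*1/3 + 13/24*5/6 + 7/24*1/12 = 17/32
  d_3[R] = 1/6*7/12 + 13/24*1/12 + 7/24*7/12 = 5/16
d_3 = (P=5/32, Q=17/32, R=5/16)
  d_4[P] = 5/32*1/12 + 17/32*1/12 + 5/16*1/3 = 31/192
  d_4[Q] = 5/32*1/3 + 17/32*5/6 + 5/16*1/12 = 25/48
  d_4[R] = 5/32*7/12 + 17/32*1/12 + 5/16*7/12 = 61/192
d_4 = (P=31/192, Q=25/48, R=61/192)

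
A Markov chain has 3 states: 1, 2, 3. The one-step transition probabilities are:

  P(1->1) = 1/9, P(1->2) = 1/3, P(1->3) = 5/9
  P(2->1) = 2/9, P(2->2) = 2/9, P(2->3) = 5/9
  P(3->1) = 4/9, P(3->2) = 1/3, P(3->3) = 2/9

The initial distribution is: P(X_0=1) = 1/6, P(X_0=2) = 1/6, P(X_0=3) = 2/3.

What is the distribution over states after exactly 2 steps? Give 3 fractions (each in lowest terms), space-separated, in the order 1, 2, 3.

Answer: 125/486 145/486 4/9

Derivation:
Propagating the distribution step by step (d_{t+1} = d_t * P):
d_0 = (1=1/6, 2=1/6, 3=2/3)
  d_1[1] = 1/6*1/9 + 1/6*2/9 + 2/3*4/9 = 19/54
  d_1[2] = 1/6*1/3 + 1/6*2/9 + 2/3*1/3 = 17/54
  d_1[3] = 1/6*5/9 + 1/6*5/9 + 2/3*2/9 = 1/3
d_1 = (1=19/54, 2=17/54, 3=1/3)
  d_2[1] = 19/54*1/9 + 17/54*2/9 + 1/3*4/9 = 125/486
  d_2[2] = 19/54*1/3 + 17/54*2/9 + 1/3*1/3 = 145/486
  d_2[3] = 19/54*5/9 + 17/54*5/9 + 1/3*2/9 = 4/9
d_2 = (1=125/486, 2=145/486, 3=4/9)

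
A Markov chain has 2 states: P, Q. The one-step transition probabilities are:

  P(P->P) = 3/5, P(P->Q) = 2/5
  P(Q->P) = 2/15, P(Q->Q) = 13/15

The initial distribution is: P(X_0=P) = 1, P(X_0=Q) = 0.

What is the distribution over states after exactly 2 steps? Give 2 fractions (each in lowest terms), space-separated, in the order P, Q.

Answer: 31/75 44/75

Derivation:
Propagating the distribution step by step (d_{t+1} = d_t * P):
d_0 = (P=1, Q=0)
  d_1[P] = 1*3/5 + 0*2/15 = 3/5
  d_1[Q] = 1*2/5 + 0*13/15 = 2/5
d_1 = (P=3/5, Q=2/5)
  d_2[P] = 3/5*3/5 + 2/5*2/15 = 31/75
  d_2[Q] = 3/5*2/5 + 2/5*13/15 = 44/75
d_2 = (P=31/75, Q=44/75)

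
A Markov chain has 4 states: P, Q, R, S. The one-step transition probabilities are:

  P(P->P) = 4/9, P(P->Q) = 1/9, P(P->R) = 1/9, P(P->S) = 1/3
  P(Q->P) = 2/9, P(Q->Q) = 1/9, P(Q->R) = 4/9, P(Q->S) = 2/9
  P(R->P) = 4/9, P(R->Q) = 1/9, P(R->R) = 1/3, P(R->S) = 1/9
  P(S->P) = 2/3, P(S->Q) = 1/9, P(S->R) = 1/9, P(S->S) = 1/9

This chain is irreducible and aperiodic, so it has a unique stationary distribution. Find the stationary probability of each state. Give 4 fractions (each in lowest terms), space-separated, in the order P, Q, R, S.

The stationary distribution satisfies pi = pi * P, i.e.:
  pi_P = 4/9*pi_P + 2/9*pi_Q + 4/9*pi_R + 2/3*pi_S
  pi_Q = 1/9*pi_P + 1/9*pi_Q + 1/9*pi_R + 1/9*pi_S
  pi_R = 1/9*pi_P + 4/9*pi_Q + 1/3*pi_R + 1/9*pi_S
  pi_S = 1/3*pi_P + 2/9*pi_Q + 1/9*pi_R + 1/9*pi_S
with normalization: pi_P + pi_Q + pi_R + pi_S = 1.

Using the first 3 balance equations plus normalization, the linear system A*pi = b is:
  [-5/9, 2/9, 4/9, 2/3] . pi = 0
  [1/9, -8/9, 1/9, 1/9] . pi = 0
  [1/9, 4/9, -2/3, 1/9] . pi = 0
  [1, 1, 1, 1] . pi = 1

Solving yields:
  pi_P = 326/693
  pi_Q = 1/9
  pi_R = 4/21
  pi_S = 158/693

Verification (pi * P):
  326/693*4/9 + 1/9*2/9 + 4/21*4/9 + 158/693*2/3 = 326/693 = pi_P  (ok)
  326/693*1/9 + 1/9*1/9 + 4/21*1/9 + 158/693*1/9 = 1/9 = pi_Q  (ok)
  326/693*1/9 + 1/9*4/9 + 4/21*1/3 + 158/693*1/9 = 4/21 = pi_R  (ok)
  326/693*1/3 + 1/9*2/9 + 4/21*1/9 + 158/693*1/9 = 158/693 = pi_S  (ok)

Answer: 326/693 1/9 4/21 158/693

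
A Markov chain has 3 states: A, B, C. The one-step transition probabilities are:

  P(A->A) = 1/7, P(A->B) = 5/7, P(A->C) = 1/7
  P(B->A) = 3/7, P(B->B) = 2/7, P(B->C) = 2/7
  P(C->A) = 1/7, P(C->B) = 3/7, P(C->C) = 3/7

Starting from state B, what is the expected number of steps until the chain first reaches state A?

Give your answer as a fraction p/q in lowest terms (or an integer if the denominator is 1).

Answer: 3

Derivation:
Let h_i = expected steps to first reach A from state i.
Boundary: h_A = 0.
First-step equations for the other states:
  h_B = 1 + 3/7*h_A + 2/7*h_B + 2/7*h_C
  h_C = 1 + 1/7*h_A + 3/7*h_B + 3/7*h_C

Substituting h_A = 0 and rearranging gives the linear system (I - Q) h = 1:
  [5/7, -2/7] . (h_B, h_C) = 1
  [-3/7, 4/7] . (h_B, h_C) = 1

Solving yields:
  h_B = 3
  h_C = 4

Starting state is B, so the expected hitting time is h_B = 3.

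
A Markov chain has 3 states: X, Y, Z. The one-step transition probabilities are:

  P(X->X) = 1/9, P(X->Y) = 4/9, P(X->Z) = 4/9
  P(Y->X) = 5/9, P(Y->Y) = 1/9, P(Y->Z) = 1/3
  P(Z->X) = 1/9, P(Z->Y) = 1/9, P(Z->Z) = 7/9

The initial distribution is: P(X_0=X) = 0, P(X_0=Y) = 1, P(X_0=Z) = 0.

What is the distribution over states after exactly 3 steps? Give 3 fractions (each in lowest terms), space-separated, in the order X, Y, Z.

Propagating the distribution step by step (d_{t+1} = d_t * P):
d_0 = (X=0, Y=1, Z=0)
  d_1[X] = 0*1/9 + 1*5/9 + 0*1/9 = 5/9
  d_1[Y] = 0*4/9 + 1*1/9 + 0*1/9 = 1/9
  d_1[Z] = 0*4/9 + 1*1/3 + 0*7/9 = 1/3
d_1 = (X=5/9, Y=1/9, Z=1/3)
  d_2[X] = 5/9*1/9 + 1/9*5/9 + 1/3*1/9 = 13/81
  d_2[Y] = 5/9*4/9 + 1/9*1/9 + 1/3*1/9 = 8/27
  d_2[Z] = 5/9*4/9 + 1/9*1/3 + 1/3*7/9 = 44/81
d_2 = (X=13/81, Y=8/27, Z=44/81)
  d_3[X] = 13/81*1/9 + 8/27*5/9 + 44/81*1/9 = 59/243
  d_3[Y] = 13/81*4/9 + 8/27*1/9 + 44/81*1/9 = 40/243
  d_3[Z] = 13/81*4/9 + 8/27*1/3 + 44/81*7/9 = 16/27
d_3 = (X=59/243, Y=40/243, Z=16/27)

Answer: 59/243 40/243 16/27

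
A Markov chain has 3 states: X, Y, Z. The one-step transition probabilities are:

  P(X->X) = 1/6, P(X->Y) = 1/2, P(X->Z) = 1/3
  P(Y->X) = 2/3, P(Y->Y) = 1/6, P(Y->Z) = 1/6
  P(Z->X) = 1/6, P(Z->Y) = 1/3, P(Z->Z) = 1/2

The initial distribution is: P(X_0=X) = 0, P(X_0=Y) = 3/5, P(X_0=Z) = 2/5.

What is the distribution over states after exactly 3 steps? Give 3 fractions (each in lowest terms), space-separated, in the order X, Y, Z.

Propagating the distribution step by step (d_{t+1} = d_t * P):
d_0 = (X=0, Y=3/5, Z=2/5)
  d_1[X] = 0*1/6 + 3/5*2/3 + 2/5*1/6 = 7/15
  d_1[Y] = 0*1/2 + 3/5*1/6 + 2/5*1/3 = 7/30
  d_1[Z] = 0*1/3 + 3/5*1/6 + 2/5*1/2 = 3/10
d_1 = (X=7/15, Y=7/30, Z=3/10)
  d_2[X] = 7/15*1/6 + 7/30*2/3 + 3/10*1/6 = 17/60
  d_2[Y] = 7/15*1/2 + 7/30*1/6 + 3/10*1/3 = 67/180
  d_2[Z] = 7/15*1/3 + 7/30*1/6 + 3/10*1/2 = 31/90
d_2 = (X=17/60, Y=67/180, Z=31/90)
  d_3[X] = 17/60*1/6 + 67/180*2/3 + 31/90*1/6 = 127/360
  d_3[Y] = 17/60*1/2 + 67/180*1/6 + 31/90*1/3 = 43/135
  d_3[Z] = 17/60*1/3 + 67/180*1/6 + 31/90*1/2 = 71/216
d_3 = (X=127/360, Y=43/135, Z=71/216)

Answer: 127/360 43/135 71/216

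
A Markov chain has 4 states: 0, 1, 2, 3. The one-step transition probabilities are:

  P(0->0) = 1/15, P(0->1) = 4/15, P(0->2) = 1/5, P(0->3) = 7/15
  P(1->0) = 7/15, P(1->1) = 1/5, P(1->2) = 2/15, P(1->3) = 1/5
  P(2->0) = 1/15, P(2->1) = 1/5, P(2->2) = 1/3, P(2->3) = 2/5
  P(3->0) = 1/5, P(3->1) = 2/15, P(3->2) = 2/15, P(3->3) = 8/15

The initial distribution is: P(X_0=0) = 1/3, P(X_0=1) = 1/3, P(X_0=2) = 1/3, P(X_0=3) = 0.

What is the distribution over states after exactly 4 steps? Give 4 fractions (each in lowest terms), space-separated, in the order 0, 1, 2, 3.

Answer: 3349/16875 5603/30375 27877/151875 65842/151875

Derivation:
Propagating the distribution step by step (d_{t+1} = d_t * P):
d_0 = (0=1/3, 1=1/3, 2=1/3, 3=0)
  d_1[0] = 1/3*1/15 + 1/3*7/15 + 1/3*1/15 + 0*1/5 = 1/5
  d_1[1] = 1/3*4/15 + 1/3*1/5 + 1/3*1/5 + 0*2/15 = 2/9
  d_1[2] = 1/3*1/5 + 1/3*2/15 + 1/3*1/3 + 0*2/15 = 2/9
  d_1[3] = 1/3*7/15 + 1/3*1/5 + 1/3*2/5 + 0*8/15 = 16/45
d_1 = (0=1/5, 1=2/9, 2=2/9, 3=16/45)
  d_2[0] = 1/5*1/15 + 2/9*7/15 + 2/9*1/15 + 16/45*1/5 = 137/675
  d_2[1] = 1/5*4/15 + 2/9*1/5 + 2/9*1/5 + 16/45*2/15 = 128/675
  d_2[2] = 1/5*1/5 + 2/9*2/15 + 2/9*1/3 + 16/45*2/15 = 43/225
  d_2[3] = 1/5*7/15 + 2/9*1/5 + 2/9*2/5 + 16/45*8/15 = 281/675
d_2 = (0=137/675, 1=128/675, 2=43/225, 3=281/675)
  d_3[0] = 137/675*1/15 + 128/675*7/15 + 43/225*1/15 + 281/675*1/5 = 401/2025
  d_3[1] = 137/675*4/15 + 128/675*1/5 + 43/225*1/5 + 281/675*2/15 = 209/1125
  d_3[2] = 137/675*1/5 + 128/675*2/15 + 43/225*1/3 + 281/675*2/15 = 1874/10125
  d_3[3] = 137/675*7/15 + 128/675*1/5 + 43/225*2/5 + 281/675*8/15 = 97/225
d_3 = (0=401/2025, 1=209/1125, 2=1874/10125, 3=97/225)
  d_4[0] = 401/2025*1/15 + 209/1125*7/15 + 1874/10125*1/15 + 97/225*1/5 = 3349/16875
  d_4[1] = 401/2025*4/15 + 209/1125*1/5 + 1874/10125*1/5 + 97/225*2/15 = 5603/30375
  d_4[2] = 401/2025*1/5 + 209/1125*2/15 + 1874/10125*1/3 + 97/225*2/15 = 27877/151875
  d_4[3] = 401/2025*7/15 + 209/1125*1/5 + 1874/10125*2/5 + 97/225*8/15 = 65842/151875
d_4 = (0=3349/16875, 1=5603/30375, 2=27877/151875, 3=65842/151875)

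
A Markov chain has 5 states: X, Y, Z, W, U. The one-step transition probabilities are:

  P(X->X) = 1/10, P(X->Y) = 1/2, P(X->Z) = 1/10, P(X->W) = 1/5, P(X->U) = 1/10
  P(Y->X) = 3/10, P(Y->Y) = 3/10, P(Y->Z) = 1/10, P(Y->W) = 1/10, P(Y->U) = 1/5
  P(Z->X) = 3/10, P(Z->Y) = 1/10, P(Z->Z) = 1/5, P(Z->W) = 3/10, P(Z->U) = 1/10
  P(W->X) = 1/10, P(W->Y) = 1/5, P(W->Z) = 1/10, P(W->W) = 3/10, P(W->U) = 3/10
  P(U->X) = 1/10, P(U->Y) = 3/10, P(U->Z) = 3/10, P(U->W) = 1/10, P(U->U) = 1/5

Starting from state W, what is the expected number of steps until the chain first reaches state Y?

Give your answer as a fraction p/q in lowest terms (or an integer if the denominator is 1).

Let h_i = expected steps to first reach Y from state i.
Boundary: h_Y = 0.
First-step equations for the other states:
  h_X = 1 + 1/10*h_X + 1/2*h_Y + 1/10*h_Z + 1/5*h_W + 1/10*h_U
  h_Z = 1 + 3/10*h_X + 1/10*h_Y + 1/5*h_Z + 3/10*h_W + 1/10*h_U
  h_W = 1 + 1/10*h_X + 1/5*h_Y + 1/10*h_Z + 3/10*h_W + 3/10*h_U
  h_U = 1 + 1/10*h_X + 3/10*h_Y + 3/10*h_Z + 1/10*h_W + 1/5*h_U

Substituting h_Y = 0 and rearranging gives the linear system (I - Q) h = 1:
  [9/10, -1/10, -1/5, -1/10] . (h_X, h_Z, h_W, h_U) = 1
  [-3/10, 4/5, -3/10, -1/10] . (h_X, h_Z, h_W, h_U) = 1
  [-1/10, -1/10, 7/10, -3/10] . (h_X, h_Z, h_W, h_U) = 1
  [-1/10, -3/10, -1/10, 4/5] . (h_X, h_Z, h_W, h_U) = 1

Solving yields:
  h_X = 7430/2549
  h_Z = 11060/2549
  h_W = 10380/2549
  h_U = 9560/2549

Starting state is W, so the expected hitting time is h_W = 10380/2549.

Answer: 10380/2549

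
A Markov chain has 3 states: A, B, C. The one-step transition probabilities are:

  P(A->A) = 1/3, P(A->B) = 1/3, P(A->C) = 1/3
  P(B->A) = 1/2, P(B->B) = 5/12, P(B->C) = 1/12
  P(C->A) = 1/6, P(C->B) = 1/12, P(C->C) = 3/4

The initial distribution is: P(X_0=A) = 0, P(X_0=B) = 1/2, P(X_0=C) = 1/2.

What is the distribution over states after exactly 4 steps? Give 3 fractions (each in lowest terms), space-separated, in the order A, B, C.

Propagating the distribution step by step (d_{t+1} = d_t * P):
d_0 = (A=0, B=1/2, C=1/2)
  d_1[A] = 0*1/3 + 1/2*1/2 + 1/2*1/6 = 1/3
  d_1[B] = 0*1/3 + 1/2*5/12 + 1/2*1/12 = 1/4
  d_1[C] = 0*1/3 + 1/2*1/12 + 1/2*3/4 = 5/12
d_1 = (A=1/3, B=1/4, C=5/12)
  d_2[A] = 1/3*1/3 + 1/4*1/2 + 5/12*1/6 = 11/36
  d_2[B] = 1/3*1/3 + 1/4*5/12 + 5/12*1/12 = 1/4
  d_2[C] = 1/3*1/3 + 1/4*1/12 + 5/12*3/4 = 4/9
d_2 = (A=11/36, B=1/4, C=4/9)
  d_3[A] = 11/36*1/3 + 1/4*1/2 + 4/9*1/6 = 65/216
  d_3[B] = 11/36*1/3 + 1/4*5/12 + 4/9*1/12 = 35/144
  d_3[C] = 11/36*1/3 + 1/4*1/12 + 4/9*3/4 = 197/432
d_3 = (A=65/216, B=35/144, C=197/432)
  d_4[A] = 65/216*1/3 + 35/144*1/2 + 197/432*1/6 = 193/648
  d_4[B] = 65/216*1/3 + 35/144*5/12 + 197/432*1/12 = 23/96
  d_4[C] = 65/216*1/3 + 35/144*1/12 + 197/432*3/4 = 1199/2592
d_4 = (A=193/648, B=23/96, C=1199/2592)

Answer: 193/648 23/96 1199/2592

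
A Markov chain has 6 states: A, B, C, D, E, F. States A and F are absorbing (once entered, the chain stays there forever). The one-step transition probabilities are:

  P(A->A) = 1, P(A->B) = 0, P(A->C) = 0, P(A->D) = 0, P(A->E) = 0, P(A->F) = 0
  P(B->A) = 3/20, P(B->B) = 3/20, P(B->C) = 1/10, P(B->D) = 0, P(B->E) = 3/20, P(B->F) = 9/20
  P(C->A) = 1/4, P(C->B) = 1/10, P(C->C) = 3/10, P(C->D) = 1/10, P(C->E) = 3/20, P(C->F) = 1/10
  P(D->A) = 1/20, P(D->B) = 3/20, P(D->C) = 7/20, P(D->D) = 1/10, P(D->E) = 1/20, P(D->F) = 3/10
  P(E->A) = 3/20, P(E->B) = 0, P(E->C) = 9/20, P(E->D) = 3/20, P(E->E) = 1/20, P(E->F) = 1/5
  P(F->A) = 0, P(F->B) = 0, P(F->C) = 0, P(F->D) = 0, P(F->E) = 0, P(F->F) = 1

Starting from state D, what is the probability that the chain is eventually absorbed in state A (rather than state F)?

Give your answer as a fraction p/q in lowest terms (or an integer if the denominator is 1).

Let a_i = P(absorbed in A | start in state i).
Boundary conditions: a_A = 1, a_F = 0.
For each transient state i, a_i = sum_j P(i->j) * a_j:
  a_B = 3/20*a_A + 3/20*a_B + 1/10*a_C + 0*a_D + 3/20*a_E + 9/20*a_F
  a_C = 1/4*a_A + 1/10*a_B + 3/10*a_C + 1/10*a_D + 3/20*a_E + 1/10*a_F
  a_D = 1/20*a_A + 3/20*a_B + 7/20*a_C + 1/10*a_D + 1/20*a_E + 3/10*a_F
  a_E = 3/20*a_A + 0*a_B + 9/20*a_C + 3/20*a_D + 1/20*a_E + 1/5*a_F

Substituting a_A = 1 and a_F = 0, rearrange to (I - Q) a = r where r[i] = P(i -> A):
  [17/20, -1/10, 0, -3/20] . (a_B, a_C, a_D, a_E) = 3/20
  [-1/10, 7/10, -1/10, -3/20] . (a_B, a_C, a_D, a_E) = 1/4
  [-3/20, -7/20, 9/10, -1/20] . (a_B, a_C, a_D, a_E) = 1/20
  [0, -9/20, -3/20, 19/20] . (a_B, a_C, a_D, a_E) = 3/20

Solving yields:
  a_B = 20626/63245
  a_C = 35188/63245
  a_D = 22312/63245
  a_E = 4311/9035

Starting state is D, so the absorption probability is a_D = 22312/63245.

Answer: 22312/63245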